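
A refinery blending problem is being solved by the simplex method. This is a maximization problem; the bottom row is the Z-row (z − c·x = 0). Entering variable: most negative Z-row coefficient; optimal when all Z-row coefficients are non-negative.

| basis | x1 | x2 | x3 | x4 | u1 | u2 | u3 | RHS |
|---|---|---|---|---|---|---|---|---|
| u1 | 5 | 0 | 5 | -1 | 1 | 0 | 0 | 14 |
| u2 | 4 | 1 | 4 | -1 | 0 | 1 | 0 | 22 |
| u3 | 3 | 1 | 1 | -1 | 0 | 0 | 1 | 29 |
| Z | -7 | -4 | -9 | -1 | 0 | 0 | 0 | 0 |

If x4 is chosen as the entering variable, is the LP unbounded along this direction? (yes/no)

yes

Every constraint-row entry in column x4 is ≤ 0, so increasing x4 is unbounded.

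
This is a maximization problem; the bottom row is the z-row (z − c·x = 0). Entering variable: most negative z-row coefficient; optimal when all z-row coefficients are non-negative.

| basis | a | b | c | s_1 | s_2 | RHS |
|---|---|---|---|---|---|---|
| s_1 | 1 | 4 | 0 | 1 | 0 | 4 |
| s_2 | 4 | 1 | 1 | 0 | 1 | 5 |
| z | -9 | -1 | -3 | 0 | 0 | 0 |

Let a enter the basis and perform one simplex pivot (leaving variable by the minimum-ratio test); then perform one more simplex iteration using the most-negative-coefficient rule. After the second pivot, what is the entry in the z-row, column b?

Ratio test on column a — row 1: 4/1 = 4; row 2: 5/4 = 5/4. Minimum is 5/4 at row 2 (s_2 leaves); pivot element 4.
Divide row 2 by 4; eliminate column a from the other rows.
Second iteration: most negative z-row entry is -3/4 in column c, so c enters.
Ratio test on column c — row 1: entry -1/4 ≤ 0; row 2: (5/4)/(1/4) = 5. Minimum is 5 at row 2 (a leaves); pivot element 1/4.
Divide row 2 by 1/4; eliminate column c from the other rows.
After both pivots, the entry at the z-row, column b is 2.

2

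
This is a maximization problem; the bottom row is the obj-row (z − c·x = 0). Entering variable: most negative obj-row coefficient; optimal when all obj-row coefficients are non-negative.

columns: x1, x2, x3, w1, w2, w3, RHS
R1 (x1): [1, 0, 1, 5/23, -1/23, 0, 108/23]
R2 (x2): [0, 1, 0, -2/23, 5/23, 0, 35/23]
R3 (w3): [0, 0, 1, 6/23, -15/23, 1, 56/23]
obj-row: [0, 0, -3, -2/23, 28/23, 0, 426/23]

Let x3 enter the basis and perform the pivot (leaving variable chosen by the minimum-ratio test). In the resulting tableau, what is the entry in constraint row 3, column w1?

6/23

Ratio test on column x3 — row 1: (108/23)/1 = 108/23; row 2: entry 0 ≤ 0; row 3: (56/23)/1 = 56/23. Minimum is 56/23 at row 3 (w3 leaves); pivot element 1.
Divide row 3 by 1; eliminate column x3 from the other rows.
In the new row 3, the w1 entry is the old entry divided by the pivot: (6/23)/1 = 6/23.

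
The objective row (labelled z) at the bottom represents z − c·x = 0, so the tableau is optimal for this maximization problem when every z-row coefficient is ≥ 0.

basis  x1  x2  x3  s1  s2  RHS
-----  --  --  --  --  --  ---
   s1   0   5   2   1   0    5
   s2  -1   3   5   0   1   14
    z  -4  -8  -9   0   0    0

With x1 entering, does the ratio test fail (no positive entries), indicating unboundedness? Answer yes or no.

Every constraint-row entry in column x1 is ≤ 0, so increasing x1 is unbounded.

yes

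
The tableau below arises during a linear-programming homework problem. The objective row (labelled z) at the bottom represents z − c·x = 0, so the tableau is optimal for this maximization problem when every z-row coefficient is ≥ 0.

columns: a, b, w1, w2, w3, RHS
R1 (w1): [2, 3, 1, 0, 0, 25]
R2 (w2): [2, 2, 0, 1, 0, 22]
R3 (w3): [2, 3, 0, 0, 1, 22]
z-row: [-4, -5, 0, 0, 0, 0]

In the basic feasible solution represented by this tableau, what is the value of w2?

22

w2 is basic (row 2); its value is the RHS of that row, 22.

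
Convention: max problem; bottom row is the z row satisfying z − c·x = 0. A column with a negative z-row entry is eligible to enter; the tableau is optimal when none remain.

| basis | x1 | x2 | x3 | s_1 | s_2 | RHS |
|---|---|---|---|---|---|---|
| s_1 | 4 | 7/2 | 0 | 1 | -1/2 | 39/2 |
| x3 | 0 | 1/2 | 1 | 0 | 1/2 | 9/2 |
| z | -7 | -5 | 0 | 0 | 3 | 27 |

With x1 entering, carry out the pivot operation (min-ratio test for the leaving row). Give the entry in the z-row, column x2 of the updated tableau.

9/8

Ratio test on column x1 — row 1: (39/2)/4 = 39/8; row 2: entry 0 ≤ 0. Minimum is 39/8 at row 1 (s_1 leaves); pivot element 4.
Divide row 1 by 4; eliminate column x1 from the other rows.
z-row update in column x2: -5 − (-7)·(7/8) = 9/8.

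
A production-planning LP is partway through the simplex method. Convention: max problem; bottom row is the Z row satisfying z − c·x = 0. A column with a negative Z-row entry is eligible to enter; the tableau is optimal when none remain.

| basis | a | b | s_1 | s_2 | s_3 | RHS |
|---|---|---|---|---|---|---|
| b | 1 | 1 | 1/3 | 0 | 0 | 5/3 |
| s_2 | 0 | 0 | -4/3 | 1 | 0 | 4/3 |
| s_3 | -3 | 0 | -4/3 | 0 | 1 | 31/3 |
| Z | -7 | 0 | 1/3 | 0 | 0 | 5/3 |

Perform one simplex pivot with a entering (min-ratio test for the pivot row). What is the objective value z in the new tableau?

40/3

Ratio test on column a — row 1: (5/3)/1 = 5/3; row 2: entry 0 ≤ 0; row 3: entry -3 ≤ 0. Minimum is 5/3 at row 1 (b leaves); pivot element 1.
Pivot on row 1; the Z-row RHS becomes 5/3 − (-7)·(5/3) = 40/3.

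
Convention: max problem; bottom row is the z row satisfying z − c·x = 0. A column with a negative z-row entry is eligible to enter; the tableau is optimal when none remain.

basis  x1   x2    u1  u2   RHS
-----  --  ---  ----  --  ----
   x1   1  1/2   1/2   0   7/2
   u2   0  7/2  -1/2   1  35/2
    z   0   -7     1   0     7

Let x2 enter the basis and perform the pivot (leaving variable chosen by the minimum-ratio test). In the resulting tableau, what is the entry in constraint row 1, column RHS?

1

Ratio test on column x2 — row 1: (7/2)/(1/2) = 7; row 2: (35/2)/(7/2) = 5. Minimum is 5 at row 2 (u2 leaves); pivot element 7/2.
Divide row 2 by 7/2; eliminate column x2 from the other rows.
Row 1 update in column RHS: 7/2 − (1/2)·5 = 1.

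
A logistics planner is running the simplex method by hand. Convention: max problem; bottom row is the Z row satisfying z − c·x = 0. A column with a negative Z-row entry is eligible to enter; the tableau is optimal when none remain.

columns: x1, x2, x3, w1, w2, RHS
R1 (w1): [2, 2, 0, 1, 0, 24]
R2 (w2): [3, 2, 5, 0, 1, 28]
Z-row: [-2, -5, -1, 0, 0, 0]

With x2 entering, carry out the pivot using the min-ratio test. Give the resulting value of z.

60

Ratio test on column x2 — row 1: 24/2 = 12; row 2: 28/2 = 14. Minimum is 12 at row 1 (w1 leaves); pivot element 2.
Pivot on row 1; the Z-row RHS becomes 0 − (-5)·12 = 60.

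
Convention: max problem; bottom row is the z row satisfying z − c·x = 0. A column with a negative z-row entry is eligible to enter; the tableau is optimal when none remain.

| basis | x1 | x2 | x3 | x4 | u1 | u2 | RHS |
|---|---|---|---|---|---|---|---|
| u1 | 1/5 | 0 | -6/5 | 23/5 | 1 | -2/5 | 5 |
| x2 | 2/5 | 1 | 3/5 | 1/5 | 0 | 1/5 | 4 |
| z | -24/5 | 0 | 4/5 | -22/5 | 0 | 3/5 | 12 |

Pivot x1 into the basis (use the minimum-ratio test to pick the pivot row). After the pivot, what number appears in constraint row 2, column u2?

1/2

Ratio test on column x1 — row 1: 5/(1/5) = 25; row 2: 4/(2/5) = 10. Minimum is 10 at row 2 (x2 leaves); pivot element 2/5.
Divide row 2 by 2/5; eliminate column x1 from the other rows.
In the new row 2, the u2 entry is the old entry divided by the pivot: (1/5)/(2/5) = 1/2.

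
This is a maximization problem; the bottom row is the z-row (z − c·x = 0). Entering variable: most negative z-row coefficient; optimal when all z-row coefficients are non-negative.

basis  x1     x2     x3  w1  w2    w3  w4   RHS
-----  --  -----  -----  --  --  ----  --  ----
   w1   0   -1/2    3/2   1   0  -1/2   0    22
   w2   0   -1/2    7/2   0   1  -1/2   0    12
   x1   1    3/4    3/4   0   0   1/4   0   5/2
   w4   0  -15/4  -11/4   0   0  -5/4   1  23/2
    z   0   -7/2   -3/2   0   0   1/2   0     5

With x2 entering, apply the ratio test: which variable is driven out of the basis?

x1

Column x2 entries and ratios — w1: -1/2 ≤ 0, skip; w2: -1/2 ≤ 0, skip; x1: (5/2)/(3/4) = 10/3; w4: -15/4 ≤ 0, skip.
Smallest ratio is 10/3 in the row of x1, so x1 leaves.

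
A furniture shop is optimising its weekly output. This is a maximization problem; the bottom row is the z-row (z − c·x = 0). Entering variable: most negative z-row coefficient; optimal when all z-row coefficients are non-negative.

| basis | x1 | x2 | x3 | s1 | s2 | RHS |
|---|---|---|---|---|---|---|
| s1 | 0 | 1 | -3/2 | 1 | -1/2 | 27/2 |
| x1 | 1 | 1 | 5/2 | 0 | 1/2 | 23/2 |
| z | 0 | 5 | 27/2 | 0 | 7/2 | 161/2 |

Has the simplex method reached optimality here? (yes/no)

yes

Every z-row coefficient is ≥ 0, so the tableau is optimal.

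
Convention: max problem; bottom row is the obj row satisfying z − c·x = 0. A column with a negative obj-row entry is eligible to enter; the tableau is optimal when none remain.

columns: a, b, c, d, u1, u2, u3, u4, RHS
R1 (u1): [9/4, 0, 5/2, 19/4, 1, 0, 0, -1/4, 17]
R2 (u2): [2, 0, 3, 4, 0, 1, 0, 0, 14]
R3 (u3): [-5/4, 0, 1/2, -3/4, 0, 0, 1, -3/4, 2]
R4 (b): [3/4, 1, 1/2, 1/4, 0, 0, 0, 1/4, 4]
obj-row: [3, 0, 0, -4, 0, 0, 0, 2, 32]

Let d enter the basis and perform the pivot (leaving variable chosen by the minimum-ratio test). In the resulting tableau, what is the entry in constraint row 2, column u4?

0

Ratio test on column d — row 1: 17/(19/4) = 68/19; row 2: 14/4 = 7/2; row 3: entry -3/4 ≤ 0; row 4: 4/(1/4) = 16. Minimum is 7/2 at row 2 (u2 leaves); pivot element 4.
Divide row 2 by 4; eliminate column d from the other rows.
In the new row 2, the u4 entry is the old entry divided by the pivot: 0/4 = 0.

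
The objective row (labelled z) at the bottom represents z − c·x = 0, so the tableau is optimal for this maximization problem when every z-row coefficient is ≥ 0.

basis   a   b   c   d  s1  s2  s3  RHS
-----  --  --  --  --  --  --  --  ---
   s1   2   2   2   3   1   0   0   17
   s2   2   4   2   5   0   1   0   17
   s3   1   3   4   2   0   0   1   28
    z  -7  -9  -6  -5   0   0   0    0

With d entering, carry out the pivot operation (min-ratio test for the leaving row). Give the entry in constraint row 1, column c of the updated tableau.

4/5

Ratio test on column d — row 1: 17/3 = 17/3; row 2: 17/5 = 17/5; row 3: 28/2 = 14. Minimum is 17/5 at row 2 (s2 leaves); pivot element 5.
Divide row 2 by 5; eliminate column d from the other rows.
Row 1 update in column c: 2 − 3·(2/5) = 4/5.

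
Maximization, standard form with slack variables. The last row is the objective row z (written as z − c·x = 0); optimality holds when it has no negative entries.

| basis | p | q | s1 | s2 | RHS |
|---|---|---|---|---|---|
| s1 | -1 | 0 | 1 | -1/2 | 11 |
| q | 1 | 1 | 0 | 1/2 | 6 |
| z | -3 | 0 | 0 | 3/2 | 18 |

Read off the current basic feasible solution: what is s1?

s1 is basic (row 1); its value is the RHS of that row, 11.

11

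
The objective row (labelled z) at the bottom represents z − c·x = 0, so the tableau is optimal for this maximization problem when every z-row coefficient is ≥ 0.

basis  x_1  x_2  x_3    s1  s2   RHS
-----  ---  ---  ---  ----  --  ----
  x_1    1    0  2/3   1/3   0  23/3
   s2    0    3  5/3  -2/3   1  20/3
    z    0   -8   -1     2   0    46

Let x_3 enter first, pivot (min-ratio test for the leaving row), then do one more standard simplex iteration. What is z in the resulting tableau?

Ratio test on column x_3 — row 1: (23/3)/(2/3) = 23/2; row 2: (20/3)/(5/3) = 4. Minimum is 4 at row 2 (s2 leaves); pivot element 5/3.
Pivot on row 2; the z-row RHS becomes 46 − (-1)·4 = 50.
Next entering variable (most negative z-row entry -31/5): x_2.
Ratio test on column x_2 — row 1: entry -6/5 ≤ 0; row 2: 4/(9/5) = 20/9. Minimum is 20/9 at row 2 (x_3 leaves); pivot element 9/5.
After the second pivot the z-row RHS is 50 − (-31/5)·(20/9) = 574/9.

574/9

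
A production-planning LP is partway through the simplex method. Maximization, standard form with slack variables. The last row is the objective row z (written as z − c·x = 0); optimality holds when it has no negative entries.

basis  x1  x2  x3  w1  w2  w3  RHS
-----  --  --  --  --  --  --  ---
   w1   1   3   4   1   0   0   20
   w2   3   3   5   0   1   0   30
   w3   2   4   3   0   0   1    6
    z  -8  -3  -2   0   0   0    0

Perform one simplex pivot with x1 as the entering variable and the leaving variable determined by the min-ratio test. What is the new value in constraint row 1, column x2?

1

Ratio test on column x1 — row 1: 20/1 = 20; row 2: 30/3 = 10; row 3: 6/2 = 3. Minimum is 3 at row 3 (w3 leaves); pivot element 2.
Divide row 3 by 2; eliminate column x1 from the other rows.
Row 1 update in column x2: 3 − 1·2 = 1.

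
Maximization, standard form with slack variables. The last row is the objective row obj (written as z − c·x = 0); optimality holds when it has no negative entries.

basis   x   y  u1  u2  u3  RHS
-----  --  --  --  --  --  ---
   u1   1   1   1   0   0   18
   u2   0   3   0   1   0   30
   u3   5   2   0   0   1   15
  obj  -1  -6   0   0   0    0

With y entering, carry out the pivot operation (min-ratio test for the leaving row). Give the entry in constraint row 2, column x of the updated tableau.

Ratio test on column y — row 1: 18/1 = 18; row 2: 30/3 = 10; row 3: 15/2 = 15/2. Minimum is 15/2 at row 3 (u3 leaves); pivot element 2.
Divide row 3 by 2; eliminate column y from the other rows.
Row 2 update in column x: 0 − 3·(5/2) = -15/2.

-15/2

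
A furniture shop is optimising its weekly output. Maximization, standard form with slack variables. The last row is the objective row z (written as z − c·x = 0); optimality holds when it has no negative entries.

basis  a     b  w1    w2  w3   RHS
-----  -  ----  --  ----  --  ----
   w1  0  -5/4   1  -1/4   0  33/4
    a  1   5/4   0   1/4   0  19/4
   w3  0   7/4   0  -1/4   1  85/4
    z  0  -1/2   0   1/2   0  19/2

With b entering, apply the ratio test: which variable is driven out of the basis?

a

Column b entries and ratios — w1: -5/4 ≤ 0, skip; a: (19/4)/(5/4) = 19/5; w3: (85/4)/(7/4) = 85/7.
Smallest ratio is 19/5 in the row of a, so a leaves.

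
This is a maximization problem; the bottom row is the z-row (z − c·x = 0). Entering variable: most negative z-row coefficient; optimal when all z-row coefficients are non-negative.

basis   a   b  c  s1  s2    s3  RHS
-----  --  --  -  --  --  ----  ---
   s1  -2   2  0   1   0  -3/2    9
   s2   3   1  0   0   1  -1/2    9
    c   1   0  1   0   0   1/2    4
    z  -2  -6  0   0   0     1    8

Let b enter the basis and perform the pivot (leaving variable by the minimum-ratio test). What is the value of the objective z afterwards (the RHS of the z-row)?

Ratio test on column b — row 1: 9/2 = 9/2; row 2: 9/1 = 9; row 3: entry 0 ≤ 0. Minimum is 9/2 at row 1 (s1 leaves); pivot element 2.
Pivot on row 1; the z-row RHS becomes 8 − (-6)·(9/2) = 35.

35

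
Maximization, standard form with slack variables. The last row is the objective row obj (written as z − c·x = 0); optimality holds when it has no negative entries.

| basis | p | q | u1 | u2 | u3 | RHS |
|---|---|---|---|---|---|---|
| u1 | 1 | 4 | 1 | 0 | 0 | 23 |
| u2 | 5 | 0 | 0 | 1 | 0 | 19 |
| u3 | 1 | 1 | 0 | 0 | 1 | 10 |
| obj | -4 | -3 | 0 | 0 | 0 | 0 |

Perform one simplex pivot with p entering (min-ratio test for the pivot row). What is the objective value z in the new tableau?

Ratio test on column p — row 1: 23/1 = 23; row 2: 19/5 = 19/5; row 3: 10/1 = 10. Minimum is 19/5 at row 2 (u2 leaves); pivot element 5.
Pivot on row 2; the obj-row RHS becomes 0 − (-4)·(19/5) = 76/5.

76/5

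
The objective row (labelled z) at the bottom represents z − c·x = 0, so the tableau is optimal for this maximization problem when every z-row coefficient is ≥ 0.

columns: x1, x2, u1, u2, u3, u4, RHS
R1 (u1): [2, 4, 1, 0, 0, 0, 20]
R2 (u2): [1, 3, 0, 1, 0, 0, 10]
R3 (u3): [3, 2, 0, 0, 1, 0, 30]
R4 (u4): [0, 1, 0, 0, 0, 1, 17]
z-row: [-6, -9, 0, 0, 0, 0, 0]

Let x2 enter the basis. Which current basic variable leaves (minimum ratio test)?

u2

Column x2 entries and ratios — u1: 20/4 = 5; u2: 10/3 = 10/3; u3: 30/2 = 15; u4: 17/1 = 17.
Smallest ratio is 10/3 in the row of u2, so u2 leaves.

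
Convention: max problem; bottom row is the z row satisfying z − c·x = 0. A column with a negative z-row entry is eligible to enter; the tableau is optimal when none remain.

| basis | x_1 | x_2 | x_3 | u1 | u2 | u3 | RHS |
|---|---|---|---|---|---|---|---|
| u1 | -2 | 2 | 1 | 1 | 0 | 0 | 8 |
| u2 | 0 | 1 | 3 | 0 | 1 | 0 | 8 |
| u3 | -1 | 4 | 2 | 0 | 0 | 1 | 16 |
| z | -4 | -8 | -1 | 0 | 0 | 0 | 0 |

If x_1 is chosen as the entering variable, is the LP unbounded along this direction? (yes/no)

yes

Every constraint-row entry in column x_1 is ≤ 0, so increasing x_1 is unbounded.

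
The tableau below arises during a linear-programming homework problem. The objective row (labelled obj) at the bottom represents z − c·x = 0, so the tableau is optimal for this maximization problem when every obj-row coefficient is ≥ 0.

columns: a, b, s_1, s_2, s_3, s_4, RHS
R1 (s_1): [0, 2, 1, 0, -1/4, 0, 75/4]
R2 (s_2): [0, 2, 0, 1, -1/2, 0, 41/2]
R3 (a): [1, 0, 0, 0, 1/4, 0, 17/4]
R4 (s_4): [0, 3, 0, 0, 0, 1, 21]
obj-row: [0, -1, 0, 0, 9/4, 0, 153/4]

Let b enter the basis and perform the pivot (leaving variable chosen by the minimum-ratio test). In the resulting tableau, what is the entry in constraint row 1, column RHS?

19/4

Ratio test on column b — row 1: (75/4)/2 = 75/8; row 2: (41/2)/2 = 41/4; row 3: entry 0 ≤ 0; row 4: 21/3 = 7. Minimum is 7 at row 4 (s_4 leaves); pivot element 3.
Divide row 4 by 3; eliminate column b from the other rows.
Row 1 update in column RHS: 75/4 − 2·7 = 19/4.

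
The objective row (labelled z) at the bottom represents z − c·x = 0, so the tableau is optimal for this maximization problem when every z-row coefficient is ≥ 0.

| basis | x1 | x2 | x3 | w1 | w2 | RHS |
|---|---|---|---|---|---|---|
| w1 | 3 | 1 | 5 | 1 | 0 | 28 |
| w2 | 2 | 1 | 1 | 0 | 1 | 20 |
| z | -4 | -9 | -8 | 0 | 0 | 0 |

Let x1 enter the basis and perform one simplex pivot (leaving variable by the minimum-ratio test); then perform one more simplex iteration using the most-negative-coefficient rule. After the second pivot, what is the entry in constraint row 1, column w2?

-1

Ratio test on column x1 — row 1: 28/3 = 28/3; row 2: 20/2 = 10. Minimum is 28/3 at row 1 (w1 leaves); pivot element 3.
Divide row 1 by 3; eliminate column x1 from the other rows.
Second iteration: most negative z-row entry is -23/3 in column x2, so x2 enters.
Ratio test on column x2 — row 1: (28/3)/(1/3) = 28; row 2: (4/3)/(1/3) = 4. Minimum is 4 at row 2 (w2 leaves); pivot element 1/3.
Divide row 2 by 1/3; eliminate column x2 from the other rows.
After both pivots, the entry at constraint row 1, column w2 is -1.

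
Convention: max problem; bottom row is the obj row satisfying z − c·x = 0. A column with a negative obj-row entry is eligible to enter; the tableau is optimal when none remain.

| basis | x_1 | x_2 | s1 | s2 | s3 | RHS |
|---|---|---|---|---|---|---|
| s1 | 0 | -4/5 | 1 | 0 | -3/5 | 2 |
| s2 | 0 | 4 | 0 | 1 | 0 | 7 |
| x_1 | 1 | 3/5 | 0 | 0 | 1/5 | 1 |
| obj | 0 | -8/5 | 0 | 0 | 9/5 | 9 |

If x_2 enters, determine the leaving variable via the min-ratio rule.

Column x_2 entries and ratios — s1: -4/5 ≤ 0, skip; s2: 7/4 = 7/4; x_1: 1/(3/5) = 5/3.
Smallest ratio is 5/3 in the row of x_1, so x_1 leaves.

x_1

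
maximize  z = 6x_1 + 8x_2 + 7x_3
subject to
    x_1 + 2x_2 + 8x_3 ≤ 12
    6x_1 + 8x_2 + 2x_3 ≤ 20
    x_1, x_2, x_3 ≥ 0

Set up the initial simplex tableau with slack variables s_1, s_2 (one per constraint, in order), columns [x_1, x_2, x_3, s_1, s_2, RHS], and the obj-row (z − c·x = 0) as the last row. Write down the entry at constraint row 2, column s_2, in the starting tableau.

1

Slack s_2 belongs to constraint 2; its column is the unit vector e_2, so the entry in row 2 is 1.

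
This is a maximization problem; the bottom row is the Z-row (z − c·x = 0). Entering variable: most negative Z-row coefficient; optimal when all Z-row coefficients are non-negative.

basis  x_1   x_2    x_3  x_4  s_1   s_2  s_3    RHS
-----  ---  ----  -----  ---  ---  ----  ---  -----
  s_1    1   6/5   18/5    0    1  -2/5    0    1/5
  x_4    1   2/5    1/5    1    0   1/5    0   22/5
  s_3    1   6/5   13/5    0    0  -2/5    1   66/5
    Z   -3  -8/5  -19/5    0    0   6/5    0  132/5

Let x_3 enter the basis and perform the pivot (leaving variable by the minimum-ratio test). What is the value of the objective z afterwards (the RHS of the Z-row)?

479/18

Ratio test on column x_3 — row 1: (1/5)/(18/5) = 1/18; row 2: (22/5)/(1/5) = 22; row 3: (66/5)/(13/5) = 66/13. Minimum is 1/18 at row 1 (s_1 leaves); pivot element 18/5.
Pivot on row 1; the Z-row RHS becomes 132/5 − (-19/5)·(1/18) = 479/18.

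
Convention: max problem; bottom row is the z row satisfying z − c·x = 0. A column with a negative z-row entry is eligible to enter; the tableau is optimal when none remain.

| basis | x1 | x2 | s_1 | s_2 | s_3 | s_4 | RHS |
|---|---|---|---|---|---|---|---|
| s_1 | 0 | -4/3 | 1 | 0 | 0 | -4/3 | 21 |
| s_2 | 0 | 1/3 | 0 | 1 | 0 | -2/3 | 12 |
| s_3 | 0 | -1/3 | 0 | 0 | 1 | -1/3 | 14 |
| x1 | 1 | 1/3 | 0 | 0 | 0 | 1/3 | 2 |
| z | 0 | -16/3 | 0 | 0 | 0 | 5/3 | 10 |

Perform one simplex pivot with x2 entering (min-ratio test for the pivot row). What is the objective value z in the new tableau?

Ratio test on column x2 — row 1: entry -4/3 ≤ 0; row 2: 12/(1/3) = 36; row 3: entry -1/3 ≤ 0; row 4: 2/(1/3) = 6. Minimum is 6 at row 4 (x1 leaves); pivot element 1/3.
Pivot on row 4; the z-row RHS becomes 10 − (-16/3)·6 = 42.

42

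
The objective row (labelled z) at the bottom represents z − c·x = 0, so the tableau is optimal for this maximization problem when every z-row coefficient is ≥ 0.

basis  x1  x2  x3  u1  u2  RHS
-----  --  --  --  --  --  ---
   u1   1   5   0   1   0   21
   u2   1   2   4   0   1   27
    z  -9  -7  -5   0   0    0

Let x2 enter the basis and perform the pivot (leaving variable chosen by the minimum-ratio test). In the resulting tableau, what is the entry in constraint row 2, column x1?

3/5

Ratio test on column x2 — row 1: 21/5 = 21/5; row 2: 27/2 = 27/2. Minimum is 21/5 at row 1 (u1 leaves); pivot element 5.
Divide row 1 by 5; eliminate column x2 from the other rows.
Row 2 update in column x1: 1 − 2·(1/5) = 3/5.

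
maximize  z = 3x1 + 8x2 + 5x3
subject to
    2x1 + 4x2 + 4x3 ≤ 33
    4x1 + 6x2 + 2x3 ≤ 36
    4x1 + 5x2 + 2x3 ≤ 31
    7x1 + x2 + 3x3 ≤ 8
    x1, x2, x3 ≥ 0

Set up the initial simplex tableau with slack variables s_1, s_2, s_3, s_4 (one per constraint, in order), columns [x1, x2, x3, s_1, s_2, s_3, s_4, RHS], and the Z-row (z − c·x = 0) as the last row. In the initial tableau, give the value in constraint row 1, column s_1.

1

Slack s_1 belongs to constraint 1; its column is the unit vector e_1, so the entry in row 1 is 1.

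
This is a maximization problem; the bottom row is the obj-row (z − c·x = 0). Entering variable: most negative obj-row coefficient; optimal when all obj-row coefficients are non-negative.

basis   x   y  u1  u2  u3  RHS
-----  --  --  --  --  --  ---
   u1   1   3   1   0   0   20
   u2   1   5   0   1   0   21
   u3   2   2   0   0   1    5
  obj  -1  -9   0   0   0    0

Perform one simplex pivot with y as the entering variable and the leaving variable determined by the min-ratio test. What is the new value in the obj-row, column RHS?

45/2

Ratio test on column y — row 1: 20/3 = 20/3; row 2: 21/5 = 21/5; row 3: 5/2 = 5/2. Minimum is 5/2 at row 3 (u3 leaves); pivot element 2.
Divide row 3 by 2; eliminate column y from the other rows.
obj-row update in column RHS: 0 − (-9)·(5/2) = 45/2.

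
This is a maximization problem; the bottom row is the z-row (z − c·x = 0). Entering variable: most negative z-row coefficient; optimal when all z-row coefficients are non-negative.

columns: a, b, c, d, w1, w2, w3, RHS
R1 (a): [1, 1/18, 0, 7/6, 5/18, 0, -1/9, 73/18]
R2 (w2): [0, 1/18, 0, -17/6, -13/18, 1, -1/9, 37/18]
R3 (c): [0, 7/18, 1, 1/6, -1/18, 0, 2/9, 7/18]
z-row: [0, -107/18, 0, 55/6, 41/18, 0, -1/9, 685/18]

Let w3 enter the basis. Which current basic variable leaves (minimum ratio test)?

Column w3 entries and ratios — a: -1/9 ≤ 0, skip; w2: -1/9 ≤ 0, skip; c: (7/18)/(2/9) = 7/4.
Smallest ratio is 7/4 in the row of c, so c leaves.

c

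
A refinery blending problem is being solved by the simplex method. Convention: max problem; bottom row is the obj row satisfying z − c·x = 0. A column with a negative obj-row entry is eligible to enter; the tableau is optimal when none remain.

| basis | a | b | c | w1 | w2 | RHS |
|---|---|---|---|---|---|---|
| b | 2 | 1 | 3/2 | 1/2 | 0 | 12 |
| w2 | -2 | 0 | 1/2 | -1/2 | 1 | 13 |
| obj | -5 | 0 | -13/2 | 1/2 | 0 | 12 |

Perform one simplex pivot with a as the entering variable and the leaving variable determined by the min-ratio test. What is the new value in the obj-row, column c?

Ratio test on column a — row 1: 12/2 = 6; row 2: entry -2 ≤ 0. Minimum is 6 at row 1 (b leaves); pivot element 2.
Divide row 1 by 2; eliminate column a from the other rows.
obj-row update in column c: -13/2 − (-5)·(3/4) = -11/4.

-11/4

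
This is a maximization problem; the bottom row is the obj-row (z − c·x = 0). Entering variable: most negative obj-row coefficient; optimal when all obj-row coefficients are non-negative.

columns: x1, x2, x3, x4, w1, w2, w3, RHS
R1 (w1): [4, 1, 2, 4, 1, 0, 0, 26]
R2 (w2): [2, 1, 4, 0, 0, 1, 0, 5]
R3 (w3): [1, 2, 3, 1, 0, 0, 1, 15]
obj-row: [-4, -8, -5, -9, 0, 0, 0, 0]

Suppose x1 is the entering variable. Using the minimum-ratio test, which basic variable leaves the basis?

Column x1 entries and ratios — w1: 26/4 = 13/2; w2: 5/2 = 5/2; w3: 15/1 = 15.
Smallest ratio is 5/2 in the row of w2, so w2 leaves.

w2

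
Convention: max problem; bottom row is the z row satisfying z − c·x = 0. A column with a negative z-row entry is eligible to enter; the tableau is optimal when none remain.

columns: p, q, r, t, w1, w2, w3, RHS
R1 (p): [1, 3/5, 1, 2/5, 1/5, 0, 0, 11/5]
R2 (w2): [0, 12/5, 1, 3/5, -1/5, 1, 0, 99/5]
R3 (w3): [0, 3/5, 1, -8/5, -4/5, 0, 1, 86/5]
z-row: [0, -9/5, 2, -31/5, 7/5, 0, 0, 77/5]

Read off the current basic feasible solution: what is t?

t is not in the basis, so in the current basic feasible solution t = 0.

0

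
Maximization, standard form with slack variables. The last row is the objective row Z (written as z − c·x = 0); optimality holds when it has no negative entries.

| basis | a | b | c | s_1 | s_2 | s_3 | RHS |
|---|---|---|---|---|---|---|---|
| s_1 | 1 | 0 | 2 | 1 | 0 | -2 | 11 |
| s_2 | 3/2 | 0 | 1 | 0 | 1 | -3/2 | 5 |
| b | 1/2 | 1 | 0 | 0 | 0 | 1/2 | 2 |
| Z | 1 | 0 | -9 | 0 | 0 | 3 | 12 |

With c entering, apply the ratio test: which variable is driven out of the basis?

Column c entries and ratios — s_1: 11/2 = 11/2; s_2: 5/1 = 5; b: 0 ≤ 0, skip.
Smallest ratio is 5 in the row of s_2, so s_2 leaves.

s_2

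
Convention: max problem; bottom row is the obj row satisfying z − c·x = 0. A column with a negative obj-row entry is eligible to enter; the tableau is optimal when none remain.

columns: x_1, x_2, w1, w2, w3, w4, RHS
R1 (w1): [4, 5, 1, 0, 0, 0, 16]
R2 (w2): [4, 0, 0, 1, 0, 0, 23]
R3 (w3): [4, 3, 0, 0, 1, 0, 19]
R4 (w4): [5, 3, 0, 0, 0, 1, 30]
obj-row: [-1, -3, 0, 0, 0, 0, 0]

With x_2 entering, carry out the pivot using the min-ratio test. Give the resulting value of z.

48/5

Ratio test on column x_2 — row 1: 16/5 = 16/5; row 2: entry 0 ≤ 0; row 3: 19/3 = 19/3; row 4: 30/3 = 10. Minimum is 16/5 at row 1 (w1 leaves); pivot element 5.
Pivot on row 1; the obj-row RHS becomes 0 − (-3)·(16/5) = 48/5.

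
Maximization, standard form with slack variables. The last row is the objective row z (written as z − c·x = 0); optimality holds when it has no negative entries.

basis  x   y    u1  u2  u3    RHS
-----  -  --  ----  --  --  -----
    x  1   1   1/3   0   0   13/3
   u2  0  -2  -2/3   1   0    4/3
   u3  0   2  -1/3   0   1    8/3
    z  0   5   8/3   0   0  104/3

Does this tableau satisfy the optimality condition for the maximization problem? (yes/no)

Every z-row coefficient is ≥ 0, so the tableau is optimal.

yes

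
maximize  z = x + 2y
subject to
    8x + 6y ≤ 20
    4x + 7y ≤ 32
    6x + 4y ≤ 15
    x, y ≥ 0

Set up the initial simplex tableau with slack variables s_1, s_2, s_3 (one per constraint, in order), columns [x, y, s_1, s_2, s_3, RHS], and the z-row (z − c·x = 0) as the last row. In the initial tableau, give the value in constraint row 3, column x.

Constraint 3 has coefficient 6 on x.

6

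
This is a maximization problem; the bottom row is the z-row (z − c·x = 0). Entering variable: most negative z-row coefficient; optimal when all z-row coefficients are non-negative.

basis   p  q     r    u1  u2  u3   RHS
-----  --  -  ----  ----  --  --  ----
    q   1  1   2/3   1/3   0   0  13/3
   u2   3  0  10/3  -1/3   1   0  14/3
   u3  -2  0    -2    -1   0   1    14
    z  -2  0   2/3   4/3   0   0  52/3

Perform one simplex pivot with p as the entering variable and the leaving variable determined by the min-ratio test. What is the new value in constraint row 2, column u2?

Ratio test on column p — row 1: (13/3)/1 = 13/3; row 2: (14/3)/3 = 14/9; row 3: entry -2 ≤ 0. Minimum is 14/9 at row 2 (u2 leaves); pivot element 3.
Divide row 2 by 3; eliminate column p from the other rows.
In the new row 2, the u2 entry is the old entry divided by the pivot: 1/3 = 1/3.

1/3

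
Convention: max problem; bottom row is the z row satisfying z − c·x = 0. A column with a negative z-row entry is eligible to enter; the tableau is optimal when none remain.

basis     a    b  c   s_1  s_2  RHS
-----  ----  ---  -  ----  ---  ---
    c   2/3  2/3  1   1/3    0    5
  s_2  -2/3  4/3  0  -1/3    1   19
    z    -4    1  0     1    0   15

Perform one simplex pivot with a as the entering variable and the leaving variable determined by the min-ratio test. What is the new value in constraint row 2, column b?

2

Ratio test on column a — row 1: 5/(2/3) = 15/2; row 2: entry -2/3 ≤ 0. Minimum is 15/2 at row 1 (c leaves); pivot element 2/3.
Divide row 1 by 2/3; eliminate column a from the other rows.
Row 2 update in column b: 4/3 − (-2/3)·1 = 2.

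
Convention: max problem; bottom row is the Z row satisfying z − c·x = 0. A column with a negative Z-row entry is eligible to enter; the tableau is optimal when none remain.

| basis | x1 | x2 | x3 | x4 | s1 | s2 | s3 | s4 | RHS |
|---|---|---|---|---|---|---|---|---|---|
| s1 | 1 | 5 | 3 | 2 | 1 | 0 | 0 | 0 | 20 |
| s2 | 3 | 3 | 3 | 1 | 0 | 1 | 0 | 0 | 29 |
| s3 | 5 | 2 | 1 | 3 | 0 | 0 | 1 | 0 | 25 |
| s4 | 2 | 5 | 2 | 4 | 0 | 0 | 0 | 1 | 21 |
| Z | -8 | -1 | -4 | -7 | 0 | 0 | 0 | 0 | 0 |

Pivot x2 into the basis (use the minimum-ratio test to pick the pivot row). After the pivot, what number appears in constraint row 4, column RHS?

Ratio test on column x2 — row 1: 20/5 = 4; row 2: 29/3 = 29/3; row 3: 25/2 = 25/2; row 4: 21/5 = 21/5. Minimum is 4 at row 1 (s1 leaves); pivot element 5.
Divide row 1 by 5; eliminate column x2 from the other rows.
Row 4 update in column RHS: 21 − 5·4 = 1.

1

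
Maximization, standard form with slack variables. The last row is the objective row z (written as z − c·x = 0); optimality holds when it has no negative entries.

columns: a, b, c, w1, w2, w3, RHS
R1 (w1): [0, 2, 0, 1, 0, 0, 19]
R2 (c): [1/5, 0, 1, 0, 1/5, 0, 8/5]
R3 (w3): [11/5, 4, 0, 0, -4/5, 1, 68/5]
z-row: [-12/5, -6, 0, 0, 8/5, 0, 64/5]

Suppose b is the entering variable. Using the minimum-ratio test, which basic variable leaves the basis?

w3

Column b entries and ratios — w1: 19/2 = 19/2; c: 0 ≤ 0, skip; w3: (68/5)/4 = 17/5.
Smallest ratio is 17/5 in the row of w3, so w3 leaves.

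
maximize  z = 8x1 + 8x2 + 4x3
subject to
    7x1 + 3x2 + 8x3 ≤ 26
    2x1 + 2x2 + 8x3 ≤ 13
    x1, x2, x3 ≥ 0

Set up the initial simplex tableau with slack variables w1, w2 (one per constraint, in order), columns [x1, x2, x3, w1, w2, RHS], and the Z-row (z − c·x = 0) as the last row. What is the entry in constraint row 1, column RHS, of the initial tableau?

26

The RHS of constraint 1 is b_1 = 26.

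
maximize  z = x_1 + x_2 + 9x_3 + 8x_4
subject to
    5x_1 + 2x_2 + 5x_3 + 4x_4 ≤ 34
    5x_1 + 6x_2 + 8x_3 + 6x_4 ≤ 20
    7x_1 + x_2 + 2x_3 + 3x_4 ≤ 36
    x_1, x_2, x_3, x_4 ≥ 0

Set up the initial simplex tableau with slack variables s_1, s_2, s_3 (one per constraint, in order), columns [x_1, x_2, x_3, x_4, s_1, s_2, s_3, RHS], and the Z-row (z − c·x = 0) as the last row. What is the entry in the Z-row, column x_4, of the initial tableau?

The Z-row carries the negated objective coefficients: the x_4 entry is -8.

-8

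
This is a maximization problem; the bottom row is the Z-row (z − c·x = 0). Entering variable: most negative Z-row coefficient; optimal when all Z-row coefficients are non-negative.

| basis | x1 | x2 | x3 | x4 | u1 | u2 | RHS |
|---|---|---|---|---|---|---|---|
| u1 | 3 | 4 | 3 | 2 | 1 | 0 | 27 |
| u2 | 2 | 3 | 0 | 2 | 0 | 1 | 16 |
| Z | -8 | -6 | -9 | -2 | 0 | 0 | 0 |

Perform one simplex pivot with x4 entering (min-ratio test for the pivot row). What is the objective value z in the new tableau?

16

Ratio test on column x4 — row 1: 27/2 = 27/2; row 2: 16/2 = 8. Minimum is 8 at row 2 (u2 leaves); pivot element 2.
Pivot on row 2; the Z-row RHS becomes 0 − (-2)·8 = 16.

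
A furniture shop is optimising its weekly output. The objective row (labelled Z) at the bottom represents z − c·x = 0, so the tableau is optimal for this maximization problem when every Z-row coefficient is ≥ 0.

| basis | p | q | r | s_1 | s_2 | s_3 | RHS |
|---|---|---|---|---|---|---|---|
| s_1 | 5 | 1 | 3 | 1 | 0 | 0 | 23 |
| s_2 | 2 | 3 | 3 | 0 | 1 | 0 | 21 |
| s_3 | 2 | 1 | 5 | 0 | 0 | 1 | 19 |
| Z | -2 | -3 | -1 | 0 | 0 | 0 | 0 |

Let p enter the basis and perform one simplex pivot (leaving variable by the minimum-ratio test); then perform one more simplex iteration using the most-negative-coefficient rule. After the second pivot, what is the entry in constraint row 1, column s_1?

Ratio test on column p — row 1: 23/5 = 23/5; row 2: 21/2 = 21/2; row 3: 19/2 = 19/2. Minimum is 23/5 at row 1 (s_1 leaves); pivot element 5.
Divide row 1 by 5; eliminate column p from the other rows.
Second iteration: most negative Z-row entry is -13/5 in column q, so q enters.
Ratio test on column q — row 1: (23/5)/(1/5) = 23; row 2: (59/5)/(13/5) = 59/13; row 3: (49/5)/(3/5) = 49/3. Minimum is 59/13 at row 2 (s_2 leaves); pivot element 13/5.
Divide row 2 by 13/5; eliminate column q from the other rows.
After both pivots, the entry at constraint row 1, column s_1 is 3/13.

3/13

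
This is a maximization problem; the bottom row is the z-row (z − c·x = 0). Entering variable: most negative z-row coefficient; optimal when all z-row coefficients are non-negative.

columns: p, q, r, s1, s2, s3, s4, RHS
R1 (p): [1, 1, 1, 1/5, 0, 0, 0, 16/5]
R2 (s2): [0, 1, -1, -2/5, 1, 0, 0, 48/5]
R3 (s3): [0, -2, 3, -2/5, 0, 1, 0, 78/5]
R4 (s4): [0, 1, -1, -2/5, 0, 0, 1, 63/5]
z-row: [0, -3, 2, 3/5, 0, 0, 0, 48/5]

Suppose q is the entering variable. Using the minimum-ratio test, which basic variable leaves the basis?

Column q entries and ratios — p: (16/5)/1 = 16/5; s2: (48/5)/1 = 48/5; s3: -2 ≤ 0, skip; s4: (63/5)/1 = 63/5.
Smallest ratio is 16/5 in the row of p, so p leaves.

p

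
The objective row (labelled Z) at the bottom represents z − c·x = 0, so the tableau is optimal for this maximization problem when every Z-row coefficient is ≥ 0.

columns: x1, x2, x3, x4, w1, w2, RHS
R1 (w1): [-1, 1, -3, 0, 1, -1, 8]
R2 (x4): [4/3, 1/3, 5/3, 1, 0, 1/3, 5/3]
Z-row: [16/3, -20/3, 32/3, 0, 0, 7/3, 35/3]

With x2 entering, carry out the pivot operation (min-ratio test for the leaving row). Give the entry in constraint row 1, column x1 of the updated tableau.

Ratio test on column x2 — row 1: 8/1 = 8; row 2: (5/3)/(1/3) = 5. Minimum is 5 at row 2 (x4 leaves); pivot element 1/3.
Divide row 2 by 1/3; eliminate column x2 from the other rows.
Row 1 update in column x1: -1 − 1·4 = -5.

-5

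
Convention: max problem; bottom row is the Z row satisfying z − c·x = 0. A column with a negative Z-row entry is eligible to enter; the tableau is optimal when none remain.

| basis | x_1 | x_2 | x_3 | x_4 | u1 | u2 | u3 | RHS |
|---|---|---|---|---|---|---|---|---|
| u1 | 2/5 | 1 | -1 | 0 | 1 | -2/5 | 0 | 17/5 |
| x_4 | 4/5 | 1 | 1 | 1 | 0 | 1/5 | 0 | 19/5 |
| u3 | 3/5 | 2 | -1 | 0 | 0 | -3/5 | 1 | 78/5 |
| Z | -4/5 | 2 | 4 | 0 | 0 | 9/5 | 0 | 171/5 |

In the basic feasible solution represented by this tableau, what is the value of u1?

17/5

u1 is basic (row 1); its value is the RHS of that row, 17/5.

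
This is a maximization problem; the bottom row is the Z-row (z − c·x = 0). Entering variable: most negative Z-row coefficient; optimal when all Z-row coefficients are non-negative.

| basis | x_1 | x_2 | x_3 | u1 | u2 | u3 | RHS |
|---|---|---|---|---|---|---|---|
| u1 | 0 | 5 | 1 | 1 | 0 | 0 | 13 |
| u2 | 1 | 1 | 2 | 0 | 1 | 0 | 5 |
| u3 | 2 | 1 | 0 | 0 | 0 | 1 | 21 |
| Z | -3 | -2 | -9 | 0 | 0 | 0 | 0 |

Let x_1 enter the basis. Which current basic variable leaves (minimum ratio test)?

Column x_1 entries and ratios — u1: 0 ≤ 0, skip; u2: 5/1 = 5; u3: 21/2 = 21/2.
Smallest ratio is 5 in the row of u2, so u2 leaves.

u2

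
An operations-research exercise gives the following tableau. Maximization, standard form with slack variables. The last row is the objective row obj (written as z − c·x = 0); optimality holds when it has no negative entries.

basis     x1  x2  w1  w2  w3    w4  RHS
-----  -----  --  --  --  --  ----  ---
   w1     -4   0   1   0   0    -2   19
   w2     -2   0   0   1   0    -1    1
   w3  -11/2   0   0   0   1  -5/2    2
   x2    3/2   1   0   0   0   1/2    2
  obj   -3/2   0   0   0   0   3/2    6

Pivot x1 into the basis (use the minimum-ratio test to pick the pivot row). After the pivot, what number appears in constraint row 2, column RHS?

11/3

Ratio test on column x1 — row 1: entry -4 ≤ 0; row 2: entry -2 ≤ 0; row 3: entry -11/2 ≤ 0; row 4: 2/(3/2) = 4/3. Minimum is 4/3 at row 4 (x2 leaves); pivot element 3/2.
Divide row 4 by 3/2; eliminate column x1 from the other rows.
Row 2 update in column RHS: 1 − (-2)·(4/3) = 11/3.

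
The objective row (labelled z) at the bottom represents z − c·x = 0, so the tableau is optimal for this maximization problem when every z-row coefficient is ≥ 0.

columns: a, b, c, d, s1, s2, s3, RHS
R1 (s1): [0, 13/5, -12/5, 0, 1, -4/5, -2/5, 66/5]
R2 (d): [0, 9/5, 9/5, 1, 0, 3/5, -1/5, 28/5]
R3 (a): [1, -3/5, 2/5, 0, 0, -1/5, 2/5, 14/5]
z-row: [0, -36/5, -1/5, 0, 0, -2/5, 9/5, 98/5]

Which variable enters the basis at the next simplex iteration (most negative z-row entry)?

Negative z-row entries: b: -36/5, c: -1/5, s2: -2/5.
The most negative is -36/5 in column b, so b enters.

b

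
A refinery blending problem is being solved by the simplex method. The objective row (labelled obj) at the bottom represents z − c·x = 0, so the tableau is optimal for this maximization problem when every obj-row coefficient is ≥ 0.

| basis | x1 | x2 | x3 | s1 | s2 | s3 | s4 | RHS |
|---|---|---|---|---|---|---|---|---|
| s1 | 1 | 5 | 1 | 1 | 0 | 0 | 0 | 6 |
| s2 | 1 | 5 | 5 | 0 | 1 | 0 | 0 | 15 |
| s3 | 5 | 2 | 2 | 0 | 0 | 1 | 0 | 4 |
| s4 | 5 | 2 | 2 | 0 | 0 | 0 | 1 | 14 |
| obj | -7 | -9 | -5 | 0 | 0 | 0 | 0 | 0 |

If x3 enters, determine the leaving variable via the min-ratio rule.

Column x3 entries and ratios — s1: 6/1 = 6; s2: 15/5 = 3; s3: 4/2 = 2; s4: 14/2 = 7.
Smallest ratio is 2 in the row of s3, so s3 leaves.

s3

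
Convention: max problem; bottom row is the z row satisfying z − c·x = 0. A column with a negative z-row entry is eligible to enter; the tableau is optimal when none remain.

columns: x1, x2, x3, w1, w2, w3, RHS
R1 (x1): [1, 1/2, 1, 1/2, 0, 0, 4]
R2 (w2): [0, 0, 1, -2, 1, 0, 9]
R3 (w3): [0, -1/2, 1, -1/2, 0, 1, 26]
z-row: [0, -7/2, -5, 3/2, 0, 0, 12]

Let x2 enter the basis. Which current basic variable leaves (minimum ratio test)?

x1

Column x2 entries and ratios — x1: 4/(1/2) = 8; w2: 0 ≤ 0, skip; w3: -1/2 ≤ 0, skip.
Smallest ratio is 8 in the row of x1, so x1 leaves.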